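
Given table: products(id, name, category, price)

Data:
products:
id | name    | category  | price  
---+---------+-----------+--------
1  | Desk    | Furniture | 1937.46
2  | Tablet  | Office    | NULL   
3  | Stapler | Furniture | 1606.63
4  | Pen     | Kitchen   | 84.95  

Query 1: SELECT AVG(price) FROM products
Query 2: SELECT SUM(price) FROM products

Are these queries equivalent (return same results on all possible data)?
No, not equivalent

Query 1 returns: [(1209.68,)]
Query 2 returns: [(3629.04,)]

Reason: AVG vs SUM give different aggregate values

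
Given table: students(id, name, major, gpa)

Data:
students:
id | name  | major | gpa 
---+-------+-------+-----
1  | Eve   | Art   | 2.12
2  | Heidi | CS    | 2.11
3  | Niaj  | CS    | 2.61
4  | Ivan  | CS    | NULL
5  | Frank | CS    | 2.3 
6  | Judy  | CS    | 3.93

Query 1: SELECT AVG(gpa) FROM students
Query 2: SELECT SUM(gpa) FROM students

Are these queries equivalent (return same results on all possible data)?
No, not equivalent

Query 1 returns: [(2.614,)]
Query 2 returns: [(13.07,)]

Reason: AVG vs SUM give different aggregate values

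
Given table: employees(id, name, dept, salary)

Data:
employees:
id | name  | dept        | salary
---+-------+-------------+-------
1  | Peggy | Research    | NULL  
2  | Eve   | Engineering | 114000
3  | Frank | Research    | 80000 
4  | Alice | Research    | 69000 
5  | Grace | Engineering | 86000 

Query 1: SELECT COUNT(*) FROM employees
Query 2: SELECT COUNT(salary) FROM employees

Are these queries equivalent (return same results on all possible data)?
No, not equivalent

Query 1 returns: [(5,)]
Query 2 returns: [(4,)]

Reason: COUNT(*) includes NULLs, COUNT(column) excludes them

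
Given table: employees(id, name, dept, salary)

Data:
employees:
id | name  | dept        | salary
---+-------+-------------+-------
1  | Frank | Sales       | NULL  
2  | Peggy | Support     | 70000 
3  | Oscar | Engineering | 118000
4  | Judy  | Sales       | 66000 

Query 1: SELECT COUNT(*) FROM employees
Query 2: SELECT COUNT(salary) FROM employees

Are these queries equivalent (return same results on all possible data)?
No, not equivalent

Query 1 returns: [(4,)]
Query 2 returns: [(3,)]

Reason: COUNT(*) includes NULLs, COUNT(column) excludes them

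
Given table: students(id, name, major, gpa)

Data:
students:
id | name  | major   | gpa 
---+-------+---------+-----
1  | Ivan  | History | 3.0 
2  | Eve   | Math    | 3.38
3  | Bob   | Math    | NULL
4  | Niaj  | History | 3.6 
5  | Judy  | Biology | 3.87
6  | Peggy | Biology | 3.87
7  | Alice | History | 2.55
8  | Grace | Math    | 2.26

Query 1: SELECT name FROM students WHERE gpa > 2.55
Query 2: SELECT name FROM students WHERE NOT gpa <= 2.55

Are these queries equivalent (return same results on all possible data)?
Yes, equivalent

Both queries return: [('Eve',), ('Ivan',), ('Judy',), ('Niaj',), ('Peggy',)]

Reason: Both filter gpa > 2.55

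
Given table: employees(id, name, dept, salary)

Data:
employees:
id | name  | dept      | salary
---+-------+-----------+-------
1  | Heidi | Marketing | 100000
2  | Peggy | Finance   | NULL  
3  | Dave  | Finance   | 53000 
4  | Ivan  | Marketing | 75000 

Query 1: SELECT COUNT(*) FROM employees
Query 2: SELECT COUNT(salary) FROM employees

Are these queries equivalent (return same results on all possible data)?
No, not equivalent

Query 1 returns: [(4,)]
Query 2 returns: [(3,)]

Reason: COUNT(*) includes NULLs, COUNT(column) excludes them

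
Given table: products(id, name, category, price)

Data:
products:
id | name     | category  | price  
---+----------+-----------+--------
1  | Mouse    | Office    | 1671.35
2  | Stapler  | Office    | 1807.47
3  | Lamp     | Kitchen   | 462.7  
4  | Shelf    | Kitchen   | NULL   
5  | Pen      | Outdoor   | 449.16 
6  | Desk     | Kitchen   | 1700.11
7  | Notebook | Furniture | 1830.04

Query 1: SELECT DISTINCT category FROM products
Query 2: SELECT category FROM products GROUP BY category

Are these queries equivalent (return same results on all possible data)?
Yes, equivalent

Both queries return: [('Furniture',), ('Kitchen',), ('Office',), ('Outdoor',)]

Reason: Both get unique categorys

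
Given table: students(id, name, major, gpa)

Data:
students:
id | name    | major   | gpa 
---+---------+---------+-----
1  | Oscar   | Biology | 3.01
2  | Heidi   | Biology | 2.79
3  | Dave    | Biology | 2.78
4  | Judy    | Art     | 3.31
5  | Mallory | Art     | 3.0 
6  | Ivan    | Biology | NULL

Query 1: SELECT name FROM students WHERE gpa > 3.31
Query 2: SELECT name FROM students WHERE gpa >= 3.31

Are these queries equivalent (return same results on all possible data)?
No, not equivalent

Query 1 returns: []
Query 2 returns: [('Judy',)]

Reason: > vs >= gives different results when gpa = 3.31 exists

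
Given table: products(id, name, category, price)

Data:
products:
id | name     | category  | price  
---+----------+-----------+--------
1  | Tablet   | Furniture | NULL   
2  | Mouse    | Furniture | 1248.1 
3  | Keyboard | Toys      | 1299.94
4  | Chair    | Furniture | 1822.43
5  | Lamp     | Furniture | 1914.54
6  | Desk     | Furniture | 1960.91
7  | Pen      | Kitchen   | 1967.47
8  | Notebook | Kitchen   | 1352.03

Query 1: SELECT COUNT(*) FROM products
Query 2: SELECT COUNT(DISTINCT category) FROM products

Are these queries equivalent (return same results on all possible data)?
No, not equivalent

Query 1 returns: [(8,)]
Query 2 returns: [(3,)]

Reason: COUNT(*) counts rows, COUNT(DISTINCT category) counts unique categorys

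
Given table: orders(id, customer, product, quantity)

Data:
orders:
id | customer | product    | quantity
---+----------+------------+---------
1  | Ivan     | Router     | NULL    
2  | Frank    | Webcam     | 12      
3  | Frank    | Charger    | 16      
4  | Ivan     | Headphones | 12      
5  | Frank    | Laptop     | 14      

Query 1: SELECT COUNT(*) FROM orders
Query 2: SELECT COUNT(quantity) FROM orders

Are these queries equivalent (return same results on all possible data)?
No, not equivalent

Query 1 returns: [(5,)]
Query 2 returns: [(4,)]

Reason: COUNT(*) includes NULLs, COUNT(column) excludes them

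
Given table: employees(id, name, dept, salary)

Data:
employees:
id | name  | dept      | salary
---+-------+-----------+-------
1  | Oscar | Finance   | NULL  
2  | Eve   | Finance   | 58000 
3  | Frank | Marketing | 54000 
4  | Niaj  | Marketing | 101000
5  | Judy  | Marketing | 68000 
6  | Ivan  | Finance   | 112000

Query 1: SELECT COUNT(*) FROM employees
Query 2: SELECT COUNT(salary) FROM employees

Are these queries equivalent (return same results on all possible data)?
No, not equivalent

Query 1 returns: [(6,)]
Query 2 returns: [(5,)]

Reason: COUNT(*) includes NULLs, COUNT(column) excludes them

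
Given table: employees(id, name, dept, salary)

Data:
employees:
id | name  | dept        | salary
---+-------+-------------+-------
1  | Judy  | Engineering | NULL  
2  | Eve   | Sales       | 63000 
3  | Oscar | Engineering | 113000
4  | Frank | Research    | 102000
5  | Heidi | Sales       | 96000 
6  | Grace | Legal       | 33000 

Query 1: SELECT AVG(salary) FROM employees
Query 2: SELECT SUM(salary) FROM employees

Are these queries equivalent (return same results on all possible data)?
No, not equivalent

Query 1 returns: [(81400.0,)]
Query 2 returns: [(407000,)]

Reason: AVG vs SUM give different aggregate values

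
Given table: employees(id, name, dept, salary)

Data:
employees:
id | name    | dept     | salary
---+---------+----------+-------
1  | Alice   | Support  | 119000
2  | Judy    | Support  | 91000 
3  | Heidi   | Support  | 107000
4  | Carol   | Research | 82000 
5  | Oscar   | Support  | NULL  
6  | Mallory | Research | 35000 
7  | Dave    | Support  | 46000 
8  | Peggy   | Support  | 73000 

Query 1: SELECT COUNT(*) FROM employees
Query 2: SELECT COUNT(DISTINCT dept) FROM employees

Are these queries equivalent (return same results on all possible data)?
No, not equivalent

Query 1 returns: [(8,)]
Query 2 returns: [(2,)]

Reason: COUNT(*) counts rows, COUNT(DISTINCT dept) counts unique depts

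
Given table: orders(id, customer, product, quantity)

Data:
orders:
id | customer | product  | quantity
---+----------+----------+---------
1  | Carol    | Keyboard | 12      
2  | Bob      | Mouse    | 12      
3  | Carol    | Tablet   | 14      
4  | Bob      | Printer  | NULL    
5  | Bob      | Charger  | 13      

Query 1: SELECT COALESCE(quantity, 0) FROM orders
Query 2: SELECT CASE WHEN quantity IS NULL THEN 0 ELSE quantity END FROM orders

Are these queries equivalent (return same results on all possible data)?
Yes, equivalent

Both queries return: [(0,), (12,), (12,), (13,), (14,)]

Reason: COALESCE vs CASE for NULL handling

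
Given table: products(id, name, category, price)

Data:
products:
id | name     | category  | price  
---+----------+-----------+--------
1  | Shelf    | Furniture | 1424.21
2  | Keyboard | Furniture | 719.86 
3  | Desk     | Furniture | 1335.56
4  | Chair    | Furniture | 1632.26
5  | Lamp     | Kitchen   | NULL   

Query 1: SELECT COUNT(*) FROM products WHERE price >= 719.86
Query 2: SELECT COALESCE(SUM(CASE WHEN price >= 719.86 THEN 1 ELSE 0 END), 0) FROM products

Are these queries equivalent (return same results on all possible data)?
Yes, equivalent

Both queries return: [(4,)]

Reason: COUNT with WHERE vs conditional SUM (COALESCE handles empty-table NULL)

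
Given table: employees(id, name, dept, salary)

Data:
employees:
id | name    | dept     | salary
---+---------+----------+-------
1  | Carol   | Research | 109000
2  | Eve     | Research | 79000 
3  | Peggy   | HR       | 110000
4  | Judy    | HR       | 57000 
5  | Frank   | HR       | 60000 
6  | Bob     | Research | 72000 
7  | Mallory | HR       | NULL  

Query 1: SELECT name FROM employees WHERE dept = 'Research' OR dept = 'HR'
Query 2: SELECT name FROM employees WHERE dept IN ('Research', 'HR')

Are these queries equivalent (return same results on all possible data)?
Yes, equivalent

Both queries return: [('Bob',), ('Carol',), ('Eve',), ('Frank',), ('Judy',), ('Mallory',), ('Peggy',)]

Reason: OR vs IN are equivalent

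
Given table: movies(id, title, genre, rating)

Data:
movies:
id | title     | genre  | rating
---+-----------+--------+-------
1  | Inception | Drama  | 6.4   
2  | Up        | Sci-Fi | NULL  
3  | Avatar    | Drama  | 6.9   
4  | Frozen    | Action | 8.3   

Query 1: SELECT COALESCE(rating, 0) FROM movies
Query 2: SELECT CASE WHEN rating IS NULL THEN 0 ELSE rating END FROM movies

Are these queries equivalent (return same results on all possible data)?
Yes, equivalent

Both queries return: [(0,), (6.4,), (6.9,), (8.3,)]

Reason: COALESCE vs CASE for NULL handling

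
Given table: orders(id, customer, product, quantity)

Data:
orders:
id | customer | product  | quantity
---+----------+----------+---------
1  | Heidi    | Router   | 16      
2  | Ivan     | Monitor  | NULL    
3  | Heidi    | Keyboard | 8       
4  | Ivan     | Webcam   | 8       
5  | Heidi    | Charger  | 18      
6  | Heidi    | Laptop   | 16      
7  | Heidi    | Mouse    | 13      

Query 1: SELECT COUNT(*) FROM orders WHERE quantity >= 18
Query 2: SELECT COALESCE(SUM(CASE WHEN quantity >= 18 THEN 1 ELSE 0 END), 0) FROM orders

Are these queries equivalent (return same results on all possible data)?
Yes, equivalent

Both queries return: [(1,)]

Reason: COUNT with WHERE vs conditional SUM (COALESCE handles empty-table NULL)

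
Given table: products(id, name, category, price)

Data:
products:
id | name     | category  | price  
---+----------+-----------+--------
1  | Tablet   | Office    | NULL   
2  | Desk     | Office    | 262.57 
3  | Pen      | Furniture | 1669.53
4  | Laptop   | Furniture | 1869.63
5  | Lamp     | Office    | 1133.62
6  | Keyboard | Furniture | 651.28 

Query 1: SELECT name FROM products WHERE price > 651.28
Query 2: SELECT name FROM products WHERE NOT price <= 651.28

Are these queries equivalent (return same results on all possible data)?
Yes, equivalent

Both queries return: [('Lamp',), ('Laptop',), ('Pen',)]

Reason: Both filter price > 651.28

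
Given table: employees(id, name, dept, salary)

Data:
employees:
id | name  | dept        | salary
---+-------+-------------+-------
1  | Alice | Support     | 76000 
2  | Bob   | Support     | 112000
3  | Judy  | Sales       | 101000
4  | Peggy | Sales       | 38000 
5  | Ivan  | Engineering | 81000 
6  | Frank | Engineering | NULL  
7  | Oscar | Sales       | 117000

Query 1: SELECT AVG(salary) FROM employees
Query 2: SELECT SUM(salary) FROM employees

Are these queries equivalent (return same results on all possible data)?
No, not equivalent

Query 1 returns: [(87500.0,)]
Query 2 returns: [(525000,)]

Reason: AVG vs SUM give different aggregate values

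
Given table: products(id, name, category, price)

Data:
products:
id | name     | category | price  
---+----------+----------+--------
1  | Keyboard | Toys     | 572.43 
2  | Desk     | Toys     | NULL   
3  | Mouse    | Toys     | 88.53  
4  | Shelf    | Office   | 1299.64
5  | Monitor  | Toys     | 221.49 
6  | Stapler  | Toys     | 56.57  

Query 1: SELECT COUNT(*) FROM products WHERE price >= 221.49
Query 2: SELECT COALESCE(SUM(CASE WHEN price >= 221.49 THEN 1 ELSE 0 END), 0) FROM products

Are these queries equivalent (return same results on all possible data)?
Yes, equivalent

Both queries return: [(3,)]

Reason: COUNT with WHERE vs conditional SUM (COALESCE handles empty-table NULL)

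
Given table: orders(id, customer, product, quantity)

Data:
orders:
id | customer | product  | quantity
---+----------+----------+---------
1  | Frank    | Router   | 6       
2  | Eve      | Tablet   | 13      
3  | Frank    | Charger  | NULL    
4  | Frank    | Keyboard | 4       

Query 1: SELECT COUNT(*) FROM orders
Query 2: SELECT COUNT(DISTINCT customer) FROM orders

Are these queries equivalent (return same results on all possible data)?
No, not equivalent

Query 1 returns: [(4,)]
Query 2 returns: [(2,)]

Reason: COUNT(*) counts rows, COUNT(DISTINCT customer) counts unique customers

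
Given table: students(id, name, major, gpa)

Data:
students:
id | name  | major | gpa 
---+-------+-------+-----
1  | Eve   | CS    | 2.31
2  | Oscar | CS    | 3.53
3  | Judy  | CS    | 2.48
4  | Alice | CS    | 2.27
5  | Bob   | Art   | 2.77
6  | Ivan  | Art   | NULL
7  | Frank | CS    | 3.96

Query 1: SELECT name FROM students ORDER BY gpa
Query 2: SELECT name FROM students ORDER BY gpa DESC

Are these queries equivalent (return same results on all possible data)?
No, not equivalent

Query 1 returns: [('Ivan',), ('Alice',), ('Eve',), ('Judy',), ('Bob',), ('Oscar',), ('Frank',)]
Query 2 returns: [('Frank',), ('Oscar',), ('Bob',), ('Judy',), ('Eve',), ('Alice',), ('Ivan',)]

Reason: ASC vs DESC gives opposite ordering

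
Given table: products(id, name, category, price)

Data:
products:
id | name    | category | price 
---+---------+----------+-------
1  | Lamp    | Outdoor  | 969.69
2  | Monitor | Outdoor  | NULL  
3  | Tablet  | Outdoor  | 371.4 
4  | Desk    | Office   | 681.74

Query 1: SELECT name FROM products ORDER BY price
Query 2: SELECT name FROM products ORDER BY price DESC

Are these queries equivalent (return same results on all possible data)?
No, not equivalent

Query 1 returns: [('Monitor',), ('Tablet',), ('Desk',), ('Lamp',)]
Query 2 returns: [('Lamp',), ('Desk',), ('Tablet',), ('Monitor',)]

Reason: ASC vs DESC gives opposite ordering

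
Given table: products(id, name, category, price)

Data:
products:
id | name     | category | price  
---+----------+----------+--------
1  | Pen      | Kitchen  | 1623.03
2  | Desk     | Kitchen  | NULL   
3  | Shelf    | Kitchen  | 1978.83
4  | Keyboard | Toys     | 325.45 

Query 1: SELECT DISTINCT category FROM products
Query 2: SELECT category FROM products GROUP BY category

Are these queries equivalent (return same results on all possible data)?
Yes, equivalent

Both queries return: [('Kitchen',), ('Toys',)]

Reason: Both get unique categorys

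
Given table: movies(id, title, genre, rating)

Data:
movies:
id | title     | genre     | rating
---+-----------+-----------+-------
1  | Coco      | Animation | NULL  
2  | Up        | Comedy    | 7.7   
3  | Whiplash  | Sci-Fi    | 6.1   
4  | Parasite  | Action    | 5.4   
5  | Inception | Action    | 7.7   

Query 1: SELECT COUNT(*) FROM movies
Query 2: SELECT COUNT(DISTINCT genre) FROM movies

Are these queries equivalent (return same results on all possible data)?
No, not equivalent

Query 1 returns: [(5,)]
Query 2 returns: [(4,)]

Reason: COUNT(*) counts rows, COUNT(DISTINCT genre) counts unique genres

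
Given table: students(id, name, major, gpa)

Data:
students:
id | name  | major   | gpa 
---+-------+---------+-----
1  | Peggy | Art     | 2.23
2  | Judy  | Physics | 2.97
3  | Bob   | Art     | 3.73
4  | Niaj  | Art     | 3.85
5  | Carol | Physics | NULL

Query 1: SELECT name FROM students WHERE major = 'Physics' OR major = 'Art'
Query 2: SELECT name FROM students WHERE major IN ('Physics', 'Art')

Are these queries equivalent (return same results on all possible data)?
Yes, equivalent

Both queries return: [('Bob',), ('Carol',), ('Judy',), ('Niaj',), ('Peggy',)]

Reason: OR vs IN are equivalent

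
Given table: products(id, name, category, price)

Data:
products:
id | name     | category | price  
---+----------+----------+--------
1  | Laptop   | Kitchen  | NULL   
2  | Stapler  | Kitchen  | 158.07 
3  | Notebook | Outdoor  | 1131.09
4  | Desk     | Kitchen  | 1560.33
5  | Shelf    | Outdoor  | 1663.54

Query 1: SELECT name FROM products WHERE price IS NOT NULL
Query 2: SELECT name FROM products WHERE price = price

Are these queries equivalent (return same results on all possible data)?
Yes, equivalent

Both queries return: [('Desk',), ('Notebook',), ('Shelf',), ('Stapler',)]

Reason: IS NOT NULL vs self-equality (both exclude NULLs)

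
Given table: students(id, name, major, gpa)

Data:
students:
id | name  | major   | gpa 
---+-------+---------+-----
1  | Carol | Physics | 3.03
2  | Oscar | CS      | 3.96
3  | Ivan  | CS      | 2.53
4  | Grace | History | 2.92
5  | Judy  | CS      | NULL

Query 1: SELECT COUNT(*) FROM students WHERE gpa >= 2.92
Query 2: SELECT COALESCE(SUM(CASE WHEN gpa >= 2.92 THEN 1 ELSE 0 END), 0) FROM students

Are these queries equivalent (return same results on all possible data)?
Yes, equivalent

Both queries return: [(3,)]

Reason: COUNT with WHERE vs conditional SUM (COALESCE handles empty-table NULL)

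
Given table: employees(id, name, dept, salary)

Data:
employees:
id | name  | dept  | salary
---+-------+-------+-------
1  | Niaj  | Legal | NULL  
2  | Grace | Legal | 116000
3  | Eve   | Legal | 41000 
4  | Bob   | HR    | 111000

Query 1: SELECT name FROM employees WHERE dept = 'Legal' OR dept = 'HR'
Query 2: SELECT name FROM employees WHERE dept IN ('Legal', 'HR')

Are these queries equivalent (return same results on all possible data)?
Yes, equivalent

Both queries return: [('Bob',), ('Eve',), ('Grace',), ('Niaj',)]

Reason: OR vs IN are equivalent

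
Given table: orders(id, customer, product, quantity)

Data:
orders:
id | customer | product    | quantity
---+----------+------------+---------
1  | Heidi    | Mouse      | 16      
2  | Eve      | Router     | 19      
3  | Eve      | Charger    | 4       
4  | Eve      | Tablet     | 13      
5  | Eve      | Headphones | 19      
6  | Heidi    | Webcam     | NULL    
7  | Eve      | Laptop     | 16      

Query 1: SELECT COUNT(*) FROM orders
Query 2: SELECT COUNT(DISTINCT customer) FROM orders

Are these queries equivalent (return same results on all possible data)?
No, not equivalent

Query 1 returns: [(7,)]
Query 2 returns: [(2,)]

Reason: COUNT(*) counts rows, COUNT(DISTINCT customer) counts unique customers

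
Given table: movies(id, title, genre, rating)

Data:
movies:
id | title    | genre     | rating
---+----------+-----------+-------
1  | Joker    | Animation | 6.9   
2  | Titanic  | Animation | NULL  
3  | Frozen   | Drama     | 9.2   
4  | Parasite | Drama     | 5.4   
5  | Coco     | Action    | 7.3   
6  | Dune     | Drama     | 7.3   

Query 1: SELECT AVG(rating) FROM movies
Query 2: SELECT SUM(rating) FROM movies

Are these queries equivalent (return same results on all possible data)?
No, not equivalent

Query 1 returns: [(7.220000000000001,)]
Query 2 returns: [(36.1,)]

Reason: AVG vs SUM give different aggregate values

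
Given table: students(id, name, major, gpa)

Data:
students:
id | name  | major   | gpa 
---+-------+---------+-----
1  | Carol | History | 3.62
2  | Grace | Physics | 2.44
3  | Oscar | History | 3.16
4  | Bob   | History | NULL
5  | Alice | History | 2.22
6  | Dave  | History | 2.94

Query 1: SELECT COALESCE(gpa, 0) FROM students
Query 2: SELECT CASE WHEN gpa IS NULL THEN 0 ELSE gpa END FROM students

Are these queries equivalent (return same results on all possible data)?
Yes, equivalent

Both queries return: [(0,), (2.22,), (2.44,), (2.94,), (3.16,), (3.62,)]

Reason: COALESCE vs CASE for NULL handling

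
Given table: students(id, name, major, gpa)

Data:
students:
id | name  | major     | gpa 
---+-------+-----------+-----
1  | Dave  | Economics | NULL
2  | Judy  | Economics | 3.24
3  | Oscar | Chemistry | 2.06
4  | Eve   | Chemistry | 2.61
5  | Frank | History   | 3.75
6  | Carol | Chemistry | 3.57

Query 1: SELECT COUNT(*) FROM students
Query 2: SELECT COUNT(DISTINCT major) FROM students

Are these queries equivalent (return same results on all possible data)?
No, not equivalent

Query 1 returns: [(6,)]
Query 2 returns: [(3,)]

Reason: COUNT(*) counts rows, COUNT(DISTINCT major) counts unique majors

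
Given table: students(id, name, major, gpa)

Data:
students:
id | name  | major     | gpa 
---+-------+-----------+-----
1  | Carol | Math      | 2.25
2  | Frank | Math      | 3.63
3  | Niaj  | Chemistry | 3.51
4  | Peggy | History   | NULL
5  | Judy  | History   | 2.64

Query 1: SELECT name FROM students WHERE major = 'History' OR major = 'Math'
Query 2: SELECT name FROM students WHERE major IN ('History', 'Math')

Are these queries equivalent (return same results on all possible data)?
Yes, equivalent

Both queries return: [('Carol',), ('Frank',), ('Judy',), ('Peggy',)]

Reason: OR vs IN are equivalent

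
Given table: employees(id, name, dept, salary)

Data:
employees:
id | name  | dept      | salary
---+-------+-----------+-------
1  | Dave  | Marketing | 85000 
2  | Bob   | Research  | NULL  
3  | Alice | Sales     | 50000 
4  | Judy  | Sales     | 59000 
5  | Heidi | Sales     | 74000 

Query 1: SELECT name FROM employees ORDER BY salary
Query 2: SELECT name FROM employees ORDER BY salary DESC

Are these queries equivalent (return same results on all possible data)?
No, not equivalent

Query 1 returns: [('Bob',), ('Alice',), ('Judy',), ('Heidi',), ('Dave',)]
Query 2 returns: [('Dave',), ('Heidi',), ('Judy',), ('Alice',), ('Bob',)]

Reason: ASC vs DESC gives opposite ordering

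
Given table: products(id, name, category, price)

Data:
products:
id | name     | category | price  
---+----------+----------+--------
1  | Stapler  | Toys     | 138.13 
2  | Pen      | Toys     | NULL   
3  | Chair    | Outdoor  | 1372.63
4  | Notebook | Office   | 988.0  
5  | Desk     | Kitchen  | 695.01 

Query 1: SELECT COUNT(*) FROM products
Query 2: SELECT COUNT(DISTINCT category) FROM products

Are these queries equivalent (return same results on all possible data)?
No, not equivalent

Query 1 returns: [(5,)]
Query 2 returns: [(4,)]

Reason: COUNT(*) counts rows, COUNT(DISTINCT category) counts unique categorys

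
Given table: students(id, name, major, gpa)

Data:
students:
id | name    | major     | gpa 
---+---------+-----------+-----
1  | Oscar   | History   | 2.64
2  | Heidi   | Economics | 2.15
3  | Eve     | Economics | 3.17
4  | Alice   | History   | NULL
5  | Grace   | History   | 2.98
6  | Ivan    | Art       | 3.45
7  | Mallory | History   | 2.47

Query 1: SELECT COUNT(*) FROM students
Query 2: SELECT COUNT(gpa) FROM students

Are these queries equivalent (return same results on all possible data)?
No, not equivalent

Query 1 returns: [(7,)]
Query 2 returns: [(6,)]

Reason: COUNT(*) includes NULLs, COUNT(column) excludes them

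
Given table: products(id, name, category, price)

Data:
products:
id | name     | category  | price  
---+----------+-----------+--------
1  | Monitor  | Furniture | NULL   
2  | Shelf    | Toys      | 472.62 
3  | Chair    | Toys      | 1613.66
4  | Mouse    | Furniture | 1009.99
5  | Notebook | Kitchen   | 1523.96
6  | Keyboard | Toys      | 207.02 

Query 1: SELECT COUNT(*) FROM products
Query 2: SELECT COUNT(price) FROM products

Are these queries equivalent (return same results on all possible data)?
No, not equivalent

Query 1 returns: [(6,)]
Query 2 returns: [(5,)]

Reason: COUNT(*) includes NULLs, COUNT(column) excludes them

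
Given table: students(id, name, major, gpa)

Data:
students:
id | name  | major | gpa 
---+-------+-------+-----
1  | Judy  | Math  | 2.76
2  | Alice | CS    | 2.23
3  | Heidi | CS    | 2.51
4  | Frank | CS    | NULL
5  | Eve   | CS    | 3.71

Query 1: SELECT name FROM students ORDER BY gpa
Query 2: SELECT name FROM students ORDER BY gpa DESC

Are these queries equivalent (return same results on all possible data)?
No, not equivalent

Query 1 returns: [('Frank',), ('Alice',), ('Heidi',), ('Judy',), ('Eve',)]
Query 2 returns: [('Eve',), ('Judy',), ('Heidi',), ('Alice',), ('Frank',)]

Reason: ASC vs DESC gives opposite ordering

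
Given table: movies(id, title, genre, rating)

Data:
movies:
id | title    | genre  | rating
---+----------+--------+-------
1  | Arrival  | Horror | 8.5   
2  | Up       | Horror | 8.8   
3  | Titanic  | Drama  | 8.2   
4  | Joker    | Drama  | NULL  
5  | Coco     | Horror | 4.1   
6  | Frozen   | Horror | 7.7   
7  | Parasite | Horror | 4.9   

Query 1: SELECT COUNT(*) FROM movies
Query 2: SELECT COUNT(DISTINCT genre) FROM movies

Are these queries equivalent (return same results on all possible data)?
No, not equivalent

Query 1 returns: [(7,)]
Query 2 returns: [(2,)]

Reason: COUNT(*) counts rows, COUNT(DISTINCT genre) counts unique genres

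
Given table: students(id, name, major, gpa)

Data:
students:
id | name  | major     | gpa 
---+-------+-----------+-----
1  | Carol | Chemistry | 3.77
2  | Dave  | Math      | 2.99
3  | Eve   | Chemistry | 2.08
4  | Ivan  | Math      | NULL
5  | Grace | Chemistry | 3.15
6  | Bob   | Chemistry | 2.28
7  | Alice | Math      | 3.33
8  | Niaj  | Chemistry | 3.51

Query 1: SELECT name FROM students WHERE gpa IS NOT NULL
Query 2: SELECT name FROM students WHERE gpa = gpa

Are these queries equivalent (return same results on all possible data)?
Yes, equivalent

Both queries return: [('Alice',), ('Bob',), ('Carol',), ('Dave',), ('Eve',), ('Grace',), ('Niaj',)]

Reason: IS NOT NULL vs self-equality (both exclude NULLs)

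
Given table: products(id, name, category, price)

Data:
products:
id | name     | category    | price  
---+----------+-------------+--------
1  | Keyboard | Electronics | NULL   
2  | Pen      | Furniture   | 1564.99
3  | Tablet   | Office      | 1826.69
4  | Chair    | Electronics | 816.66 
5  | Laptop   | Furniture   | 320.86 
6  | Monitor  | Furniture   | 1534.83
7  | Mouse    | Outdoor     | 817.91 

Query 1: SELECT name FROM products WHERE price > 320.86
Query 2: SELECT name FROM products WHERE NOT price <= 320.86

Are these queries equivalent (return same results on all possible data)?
Yes, equivalent

Both queries return: [('Chair',), ('Monitor',), ('Mouse',), ('Pen',), ('Tablet',)]

Reason: Both filter price > 320.86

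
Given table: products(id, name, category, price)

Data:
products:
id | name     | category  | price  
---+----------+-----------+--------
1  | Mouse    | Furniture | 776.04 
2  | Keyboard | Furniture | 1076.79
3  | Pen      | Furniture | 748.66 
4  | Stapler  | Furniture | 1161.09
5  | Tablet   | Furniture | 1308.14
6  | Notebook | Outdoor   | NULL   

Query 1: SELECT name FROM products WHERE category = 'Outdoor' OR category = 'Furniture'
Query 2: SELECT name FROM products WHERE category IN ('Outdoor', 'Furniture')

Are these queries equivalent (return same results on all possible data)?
Yes, equivalent

Both queries return: [('Keyboard',), ('Mouse',), ('Notebook',), ('Pen',), ('Stapler',), ('Tablet',)]

Reason: OR vs IN are equivalent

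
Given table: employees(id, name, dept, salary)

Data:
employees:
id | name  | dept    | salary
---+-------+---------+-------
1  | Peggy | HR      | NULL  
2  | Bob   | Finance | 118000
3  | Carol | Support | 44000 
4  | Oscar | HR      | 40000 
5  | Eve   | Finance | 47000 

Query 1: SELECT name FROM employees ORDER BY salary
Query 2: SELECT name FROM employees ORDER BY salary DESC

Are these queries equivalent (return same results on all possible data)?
No, not equivalent

Query 1 returns: [('Peggy',), ('Oscar',), ('Carol',), ('Eve',), ('Bob',)]
Query 2 returns: [('Bob',), ('Eve',), ('Carol',), ('Oscar',), ('Peggy',)]

Reason: ASC vs DESC gives opposite ordering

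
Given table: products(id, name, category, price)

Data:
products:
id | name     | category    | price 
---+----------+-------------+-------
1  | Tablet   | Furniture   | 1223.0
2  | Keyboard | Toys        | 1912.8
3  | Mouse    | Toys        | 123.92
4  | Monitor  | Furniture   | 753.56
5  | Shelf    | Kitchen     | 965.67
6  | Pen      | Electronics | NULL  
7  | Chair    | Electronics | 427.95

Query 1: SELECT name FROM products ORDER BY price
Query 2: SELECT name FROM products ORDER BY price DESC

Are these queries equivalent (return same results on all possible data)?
No, not equivalent

Query 1 returns: [('Pen',), ('Mouse',), ('Chair',), ('Monitor',), ('Shelf',), ('Tablet',), ('Keyboard',)]
Query 2 returns: [('Keyboard',), ('Tablet',), ('Shelf',), ('Monitor',), ('Chair',), ('Mouse',), ('Pen',)]

Reason: ASC vs DESC gives opposite ordering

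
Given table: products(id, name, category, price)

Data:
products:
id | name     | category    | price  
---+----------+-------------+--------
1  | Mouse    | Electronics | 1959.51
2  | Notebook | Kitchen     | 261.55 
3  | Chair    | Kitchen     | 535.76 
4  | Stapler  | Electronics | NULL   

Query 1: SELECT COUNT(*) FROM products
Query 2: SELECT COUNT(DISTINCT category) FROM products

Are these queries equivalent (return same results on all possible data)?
No, not equivalent

Query 1 returns: [(4,)]
Query 2 returns: [(2,)]

Reason: COUNT(*) counts rows, COUNT(DISTINCT category) counts unique categorys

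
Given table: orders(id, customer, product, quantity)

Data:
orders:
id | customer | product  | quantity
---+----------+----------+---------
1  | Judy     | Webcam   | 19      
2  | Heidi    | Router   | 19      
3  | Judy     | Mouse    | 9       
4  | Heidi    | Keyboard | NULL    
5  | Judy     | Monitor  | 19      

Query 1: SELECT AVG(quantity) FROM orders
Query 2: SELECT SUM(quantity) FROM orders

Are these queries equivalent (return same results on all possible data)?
No, not equivalent

Query 1 returns: [(16.5,)]
Query 2 returns: [(66,)]

Reason: AVG vs SUM give different aggregate values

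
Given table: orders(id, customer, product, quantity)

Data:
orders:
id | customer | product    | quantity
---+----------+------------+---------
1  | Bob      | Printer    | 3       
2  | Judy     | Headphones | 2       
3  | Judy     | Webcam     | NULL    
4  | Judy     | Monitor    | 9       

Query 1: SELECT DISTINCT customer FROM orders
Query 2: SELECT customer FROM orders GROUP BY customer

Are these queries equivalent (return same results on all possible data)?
Yes, equivalent

Both queries return: [('Bob',), ('Judy',)]

Reason: Both get unique customers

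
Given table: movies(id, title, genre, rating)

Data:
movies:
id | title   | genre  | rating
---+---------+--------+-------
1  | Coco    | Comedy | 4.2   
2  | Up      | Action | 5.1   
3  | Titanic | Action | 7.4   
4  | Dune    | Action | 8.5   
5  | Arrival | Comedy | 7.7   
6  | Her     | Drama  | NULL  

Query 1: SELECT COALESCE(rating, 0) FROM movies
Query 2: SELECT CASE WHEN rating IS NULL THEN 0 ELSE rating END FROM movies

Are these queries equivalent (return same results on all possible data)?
Yes, equivalent

Both queries return: [(0,), (4.2,), (5.1,), (7.4,), (7.7,), (8.5,)]

Reason: COALESCE vs CASE for NULL handling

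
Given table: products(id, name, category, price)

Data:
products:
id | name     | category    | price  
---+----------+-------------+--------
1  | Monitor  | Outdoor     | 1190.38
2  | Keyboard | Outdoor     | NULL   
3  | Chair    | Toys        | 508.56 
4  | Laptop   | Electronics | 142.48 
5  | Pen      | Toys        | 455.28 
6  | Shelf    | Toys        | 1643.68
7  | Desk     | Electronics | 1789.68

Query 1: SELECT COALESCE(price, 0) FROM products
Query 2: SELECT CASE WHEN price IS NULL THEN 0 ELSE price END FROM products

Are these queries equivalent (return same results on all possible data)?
Yes, equivalent

Both queries return: [(0,), (142.48,), (455.28,), (508.56,), (1190.38,), (1643.68,), (1789.68,)]

Reason: COALESCE vs CASE for NULL handling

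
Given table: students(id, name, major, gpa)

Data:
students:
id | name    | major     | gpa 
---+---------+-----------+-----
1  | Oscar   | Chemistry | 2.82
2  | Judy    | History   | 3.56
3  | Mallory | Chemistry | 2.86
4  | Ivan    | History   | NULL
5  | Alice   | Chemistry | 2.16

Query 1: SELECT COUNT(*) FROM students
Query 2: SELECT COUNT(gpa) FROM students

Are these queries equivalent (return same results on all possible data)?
No, not equivalent

Query 1 returns: [(5,)]
Query 2 returns: [(4,)]

Reason: COUNT(*) includes NULLs, COUNT(column) excludes them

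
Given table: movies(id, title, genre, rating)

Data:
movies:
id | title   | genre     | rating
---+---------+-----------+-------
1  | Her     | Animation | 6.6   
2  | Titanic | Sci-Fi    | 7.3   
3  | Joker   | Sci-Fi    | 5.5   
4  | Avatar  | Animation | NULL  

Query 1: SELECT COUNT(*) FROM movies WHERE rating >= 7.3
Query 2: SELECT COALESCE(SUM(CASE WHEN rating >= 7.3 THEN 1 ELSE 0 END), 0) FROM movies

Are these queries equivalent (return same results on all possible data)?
Yes, equivalent

Both queries return: [(1,)]

Reason: COUNT with WHERE vs conditional SUM (COALESCE handles empty-table NULL)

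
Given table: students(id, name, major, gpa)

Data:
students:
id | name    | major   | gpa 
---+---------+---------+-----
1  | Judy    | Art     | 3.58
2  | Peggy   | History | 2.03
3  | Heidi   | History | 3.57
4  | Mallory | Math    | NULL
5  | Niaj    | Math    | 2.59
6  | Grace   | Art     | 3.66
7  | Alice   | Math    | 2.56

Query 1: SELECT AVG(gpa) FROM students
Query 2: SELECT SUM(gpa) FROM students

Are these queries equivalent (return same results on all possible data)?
No, not equivalent

Query 1 returns: [(2.998333333333333,)]
Query 2 returns: [(17.99,)]

Reason: AVG vs SUM give different aggregate values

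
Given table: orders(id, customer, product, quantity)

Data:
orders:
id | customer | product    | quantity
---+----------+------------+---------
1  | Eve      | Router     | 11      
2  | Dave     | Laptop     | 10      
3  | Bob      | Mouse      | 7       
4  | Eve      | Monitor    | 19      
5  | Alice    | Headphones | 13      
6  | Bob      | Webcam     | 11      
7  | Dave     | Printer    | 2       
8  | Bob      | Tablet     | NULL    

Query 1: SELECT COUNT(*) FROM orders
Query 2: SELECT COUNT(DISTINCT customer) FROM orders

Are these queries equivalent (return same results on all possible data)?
No, not equivalent

Query 1 returns: [(8,)]
Query 2 returns: [(4,)]

Reason: COUNT(*) counts rows, COUNT(DISTINCT customer) counts unique customers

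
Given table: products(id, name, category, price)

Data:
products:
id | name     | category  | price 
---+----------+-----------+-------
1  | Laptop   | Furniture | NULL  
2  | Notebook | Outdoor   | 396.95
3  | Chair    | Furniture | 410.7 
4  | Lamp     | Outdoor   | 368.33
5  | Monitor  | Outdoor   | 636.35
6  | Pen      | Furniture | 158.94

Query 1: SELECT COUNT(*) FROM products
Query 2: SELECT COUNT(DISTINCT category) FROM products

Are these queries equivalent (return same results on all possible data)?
No, not equivalent

Query 1 returns: [(6,)]
Query 2 returns: [(2,)]

Reason: COUNT(*) counts rows, COUNT(DISTINCT category) counts unique categorys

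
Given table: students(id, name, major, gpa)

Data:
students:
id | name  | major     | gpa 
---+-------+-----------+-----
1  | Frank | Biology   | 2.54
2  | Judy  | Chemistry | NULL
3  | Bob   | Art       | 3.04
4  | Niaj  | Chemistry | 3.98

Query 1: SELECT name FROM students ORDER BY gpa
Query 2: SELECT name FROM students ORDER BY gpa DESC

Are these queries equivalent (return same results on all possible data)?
No, not equivalent

Query 1 returns: [('Judy',), ('Frank',), ('Bob',), ('Niaj',)]
Query 2 returns: [('Niaj',), ('Bob',), ('Frank',), ('Judy',)]

Reason: ASC vs DESC gives opposite ordering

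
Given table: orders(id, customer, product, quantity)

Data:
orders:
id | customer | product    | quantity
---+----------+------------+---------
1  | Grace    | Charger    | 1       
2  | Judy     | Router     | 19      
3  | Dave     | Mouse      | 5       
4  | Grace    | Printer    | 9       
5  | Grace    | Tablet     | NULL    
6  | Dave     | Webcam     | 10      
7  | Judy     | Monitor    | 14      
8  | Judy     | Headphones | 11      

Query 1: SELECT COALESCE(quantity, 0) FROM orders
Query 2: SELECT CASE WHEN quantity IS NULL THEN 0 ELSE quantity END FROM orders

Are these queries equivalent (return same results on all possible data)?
Yes, equivalent

Both queries return: [(0,), (1,), (5,), (9,), (10,), (11,), (14,), (19,)]

Reason: COALESCE vs CASE for NULL handling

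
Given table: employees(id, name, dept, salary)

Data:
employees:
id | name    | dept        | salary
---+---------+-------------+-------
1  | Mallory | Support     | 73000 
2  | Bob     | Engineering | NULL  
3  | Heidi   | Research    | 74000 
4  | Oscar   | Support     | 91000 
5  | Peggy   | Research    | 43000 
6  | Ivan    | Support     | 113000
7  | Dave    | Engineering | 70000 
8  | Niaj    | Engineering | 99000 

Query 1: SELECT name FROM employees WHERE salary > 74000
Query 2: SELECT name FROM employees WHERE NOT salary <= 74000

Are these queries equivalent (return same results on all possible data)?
Yes, equivalent

Both queries return: [('Ivan',), ('Niaj',), ('Oscar',)]

Reason: Both filter salary > 74000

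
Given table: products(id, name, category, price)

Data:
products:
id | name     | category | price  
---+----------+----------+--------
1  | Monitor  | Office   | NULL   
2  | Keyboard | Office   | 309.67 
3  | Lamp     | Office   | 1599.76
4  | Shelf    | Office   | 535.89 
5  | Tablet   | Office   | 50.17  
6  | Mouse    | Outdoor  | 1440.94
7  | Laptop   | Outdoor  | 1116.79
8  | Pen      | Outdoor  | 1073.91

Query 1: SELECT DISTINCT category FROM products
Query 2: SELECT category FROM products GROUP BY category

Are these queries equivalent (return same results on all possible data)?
Yes, equivalent

Both queries return: [('Office',), ('Outdoor',)]

Reason: Both get unique categorys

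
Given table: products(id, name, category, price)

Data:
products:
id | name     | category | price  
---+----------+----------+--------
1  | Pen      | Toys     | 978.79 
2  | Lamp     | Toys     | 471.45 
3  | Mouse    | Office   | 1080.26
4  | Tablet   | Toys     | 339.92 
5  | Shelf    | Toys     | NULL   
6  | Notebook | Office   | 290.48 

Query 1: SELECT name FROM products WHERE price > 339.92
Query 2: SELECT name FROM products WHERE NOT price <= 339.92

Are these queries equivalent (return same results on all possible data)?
Yes, equivalent

Both queries return: [('Lamp',), ('Mouse',), ('Pen',)]

Reason: Both filter price > 339.92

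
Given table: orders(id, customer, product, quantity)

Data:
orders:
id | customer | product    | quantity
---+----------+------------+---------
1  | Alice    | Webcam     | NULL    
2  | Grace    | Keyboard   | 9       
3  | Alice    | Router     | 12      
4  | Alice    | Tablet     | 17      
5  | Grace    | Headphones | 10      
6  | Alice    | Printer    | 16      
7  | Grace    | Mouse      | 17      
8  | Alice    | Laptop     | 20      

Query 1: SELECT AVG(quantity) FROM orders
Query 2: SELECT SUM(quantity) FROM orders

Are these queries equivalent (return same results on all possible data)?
No, not equivalent

Query 1 returns: [(14.428571428571429,)]
Query 2 returns: [(101,)]

Reason: AVG vs SUM give different aggregate values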